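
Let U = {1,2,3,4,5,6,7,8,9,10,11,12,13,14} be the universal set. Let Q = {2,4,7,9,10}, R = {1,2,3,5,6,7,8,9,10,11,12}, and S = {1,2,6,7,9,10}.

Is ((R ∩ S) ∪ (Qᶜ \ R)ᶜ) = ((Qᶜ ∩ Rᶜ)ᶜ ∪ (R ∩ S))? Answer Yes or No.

Yes

R ∩ S = {1,2,6,7,9,10}
Qᶜ = {1,3,5,6,8,11,12,13,14}
Qᶜ \ R = {13,14}
(Qᶜ \ R)ᶜ = {1,2,3,4,5,6,7,8,9,10,11,12}
(R ∩ S) ∪ (Qᶜ \ R)ᶜ = {1,2,3,4,5,6,7,8,9,10,11,12}
Rᶜ = {4,13,14}
Qᶜ ∩ Rᶜ = {13,14}
(Qᶜ ∩ Rᶜ)ᶜ = {1,2,3,4,5,6,7,8,9,10,11,12}
(Qᶜ ∩ Rᶜ)ᶜ ∪ (R ∩ S) = {1,2,3,4,5,6,7,8,9,10,11,12}
Both equal {1,2,3,4,5,6,7,8,9,10,11,12}, so (R ∩ S) ∪ (Qᶜ \ R)ᶜ = (Qᶜ ∩ Rᶜ)ᶜ ∪ (R ∩ S).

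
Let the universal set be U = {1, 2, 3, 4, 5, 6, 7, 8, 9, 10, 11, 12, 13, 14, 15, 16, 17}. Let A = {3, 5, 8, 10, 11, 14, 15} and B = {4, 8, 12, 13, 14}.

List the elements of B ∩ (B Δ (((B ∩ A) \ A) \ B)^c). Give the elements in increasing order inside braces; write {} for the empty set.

B ∩ A = {8, 14}
(B ∩ A) \ A = {}
((B ∩ A) \ A) \ B = {}
(((B ∩ A) \ A) \ B)^c = {1, 2, 3, 4, 5, 6, 7, 8, 9, 10, 11, 12, 13, 14, 15, 16, 17}
B Δ (((B ∩ A) \ A) \ B)^c = {1, 2, 3, 5, 6, 7, 9, 10, 11, 15, 16, 17}
B ∩ (B Δ (((B ∩ A) \ A) \ B)^c) = {}

{}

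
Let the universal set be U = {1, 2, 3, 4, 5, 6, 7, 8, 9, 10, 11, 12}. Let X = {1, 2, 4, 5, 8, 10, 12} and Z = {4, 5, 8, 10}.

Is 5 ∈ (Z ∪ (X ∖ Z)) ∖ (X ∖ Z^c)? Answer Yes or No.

No

5 ∈ X and 5 ∈ Z, so 5 ∉ X ∖ Z
5 ∈ Z and 5 ∉ (X ∖ Z), so 5 ∈ Z ∪ (X ∖ Z)
5 ∈ Z, so 5 ∉ Z^c
5 ∈ X and 5 ∉ Z^c, so 5 ∈ X ∖ Z^c
5 ∈ (Z ∪ (X ∖ Z)) and 5 ∈ (X ∖ Z^c), so 5 ∉ (Z ∪ (X ∖ Z)) ∖ (X ∖ Z^c)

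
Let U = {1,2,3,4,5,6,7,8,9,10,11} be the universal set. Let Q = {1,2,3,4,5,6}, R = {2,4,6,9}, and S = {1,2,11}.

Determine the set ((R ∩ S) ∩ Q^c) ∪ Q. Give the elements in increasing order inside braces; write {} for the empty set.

{1,2,3,4,5,6}

R ∩ S = {2}
Q^c = {7,8,9,10,11}
(R ∩ S) ∩ Q^c = {}
((R ∩ S) ∩ Q^c) ∪ Q = {1,2,3,4,5,6}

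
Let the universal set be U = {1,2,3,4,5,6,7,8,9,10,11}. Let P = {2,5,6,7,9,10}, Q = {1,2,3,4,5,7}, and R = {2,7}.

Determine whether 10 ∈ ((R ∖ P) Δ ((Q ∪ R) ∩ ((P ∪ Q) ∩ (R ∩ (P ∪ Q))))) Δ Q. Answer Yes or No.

10 ∉ R and 10 ∈ P, so 10 ∉ R ∖ P
10 ∉ Q and 10 ∉ R, so 10 ∉ Q ∪ R
10 ∈ P and 10 ∉ Q, so 10 ∈ P ∪ Q
10 ∈ P and 10 ∉ Q, so 10 ∈ P ∪ Q
10 ∉ R and 10 ∈ (P ∪ Q), so 10 ∉ R ∩ (P ∪ Q)
10 ∈ (P ∪ Q) and 10 ∉ (R ∩ (P ∪ Q)), so 10 ∉ (P ∪ Q) ∩ (R ∩ (P ∪ Q))
10 ∉ (Q ∪ R) and 10 ∉ ((P ∪ Q) ∩ (R ∩ (P ∪ Q))), so 10 ∉ (Q ∪ R) ∩ ((P ∪ Q) ∩ (R ∩ (P ∪ Q)))
10 ∉ (R ∖ P) and 10 ∉ ((Q ∪ R) ∩ ((P ∪ Q) ∩ (R ∩ (P ∪ Q)))), so 10 ∉ (R ∖ P) Δ ((Q ∪ R) ∩ ((P ∪ Q) ∩ (R ∩ (P ∪ Q))))
10 ∉ ((R ∖ P) Δ ((Q ∪ R) ∩ ((P ∪ Q) ∩ (R ∩ (P ∪ Q))))) and 10 ∉ Q, so 10 ∉ ((R ∖ P) Δ ((Q ∪ R) ∩ ((P ∪ Q) ∩ (R ∩ (P ∪ Q))))) Δ Q

No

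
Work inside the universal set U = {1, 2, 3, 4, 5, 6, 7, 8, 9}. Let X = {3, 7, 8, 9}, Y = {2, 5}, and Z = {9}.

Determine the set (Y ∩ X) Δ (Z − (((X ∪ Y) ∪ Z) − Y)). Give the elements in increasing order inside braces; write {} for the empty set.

{}

Y ∩ X = {}
X ∪ Y = {2, 3, 5, 7, 8, 9}
(X ∪ Y) ∪ Z = {2, 3, 5, 7, 8, 9}
((X ∪ Y) ∪ Z) − Y = {3, 7, 8, 9}
Z − (((X ∪ Y) ∪ Z) − Y) = {}
(Y ∩ X) Δ (Z − (((X ∪ Y) ∪ Z) − Y)) = {}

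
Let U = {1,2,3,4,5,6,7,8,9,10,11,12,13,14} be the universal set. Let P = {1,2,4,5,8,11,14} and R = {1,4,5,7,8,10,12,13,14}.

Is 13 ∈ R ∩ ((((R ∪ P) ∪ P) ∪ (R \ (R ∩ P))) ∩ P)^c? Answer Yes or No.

Yes

13 ∈ R and 13 ∉ P, so 13 ∈ R ∪ P
13 ∈ (R ∪ P) and 13 ∉ P, so 13 ∈ (R ∪ P) ∪ P
13 ∈ R and 13 ∉ P, so 13 ∉ R ∩ P
13 ∈ R and 13 ∉ (R ∩ P), so 13 ∈ R \ (R ∩ P)
13 ∈ ((R ∪ P) ∪ P) and 13 ∈ (R \ (R ∩ P)), so 13 ∈ ((R ∪ P) ∪ P) ∪ (R \ (R ∩ P))
13 ∈ (((R ∪ P) ∪ P) ∪ (R \ (R ∩ P))) and 13 ∉ P, so 13 ∉ (((R ∪ P) ∪ P) ∪ (R \ (R ∩ P))) ∩ P
13 ∈ ((((R ∪ P) ∪ P) ∪ (R \ (R ∩ P))) ∩ P)^c since 13 ∉ ((((R ∪ P) ∪ P) ∪ (R \ (R ∩ P))) ∩ P)
13 ∈ R and 13 ∈ ((((R ∪ P) ∪ P) ∪ (R \ (R ∩ P))) ∩ P)^c, so 13 ∈ R ∩ ((((R ∪ P) ∪ P) ∪ (R \ (R ∩ P))) ∩ P)^c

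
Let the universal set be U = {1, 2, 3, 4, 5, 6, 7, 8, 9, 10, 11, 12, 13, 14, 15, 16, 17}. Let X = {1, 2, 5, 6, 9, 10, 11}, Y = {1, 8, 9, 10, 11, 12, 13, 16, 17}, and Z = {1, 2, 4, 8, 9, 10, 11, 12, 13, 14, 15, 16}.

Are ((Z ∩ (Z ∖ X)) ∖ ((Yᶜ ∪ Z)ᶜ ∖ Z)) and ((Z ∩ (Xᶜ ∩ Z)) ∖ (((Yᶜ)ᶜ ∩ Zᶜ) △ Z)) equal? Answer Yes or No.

Z ∖ X = {4, 8, 12, 13, 14, 15, 16}
Z ∩ (Z ∖ X) = {4, 8, 12, 13, 14, 15, 16}
Yᶜ = {2, 3, 4, 5, 6, 7, 14, 15}
Yᶜ ∪ Z = {1, 2, 3, 4, 5, 6, 7, 8, 9, 10, 11, 12, 13, 14, 15, 16}
(Yᶜ ∪ Z)ᶜ = {17}
(Yᶜ ∪ Z)ᶜ ∖ Z = {17}
(Z ∩ (Z ∖ X)) ∖ ((Yᶜ ∪ Z)ᶜ ∖ Z) = {4, 8, 12, 13, 14, 15, 16}
Xᶜ = {3, 4, 7, 8, 12, 13, 14, 15, 16, 17}
Xᶜ ∩ Z = {4, 8, 12, 13, 14, 15, 16}
Z ∩ (Xᶜ ∩ Z) = {4, 8, 12, 13, 14, 15, 16}
(Yᶜ)ᶜ = {1, 8, 9, 10, 11, 12, 13, 16, 17}
Zᶜ = {3, 5, 6, 7, 17}
(Yᶜ)ᶜ ∩ Zᶜ = {17}
((Yᶜ)ᶜ ∩ Zᶜ) △ Z = {1, 2, 4, 8, 9, 10, 11, 12, 13, 14, 15, 16, 17}
(Z ∩ (Xᶜ ∩ Z)) ∖ (((Yᶜ)ᶜ ∩ Zᶜ) △ Z) = {}
4 ∈ (Z ∩ (Z ∖ X)) ∖ ((Yᶜ ∪ Z)ᶜ ∖ Z) but 4 ∉ (Z ∩ (Xᶜ ∩ Z)) ∖ (((Yᶜ)ᶜ ∩ Zᶜ) △ Z), so they differ.

No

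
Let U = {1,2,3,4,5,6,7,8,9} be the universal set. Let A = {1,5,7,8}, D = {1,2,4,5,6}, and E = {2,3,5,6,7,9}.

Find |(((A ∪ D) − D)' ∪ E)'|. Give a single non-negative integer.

1

A ∪ D = {1,2,4,5,6,7,8}
(A ∪ D) − D = {7,8}
((A ∪ D) − D)' = {1,2,3,4,5,6,9}
((A ∪ D) − D)' ∪ E = {1,2,3,4,5,6,7,9}
(((A ∪ D) − D)' ∪ E)' = {8}
|(((A ∪ D) − D)' ∪ E)'| = 1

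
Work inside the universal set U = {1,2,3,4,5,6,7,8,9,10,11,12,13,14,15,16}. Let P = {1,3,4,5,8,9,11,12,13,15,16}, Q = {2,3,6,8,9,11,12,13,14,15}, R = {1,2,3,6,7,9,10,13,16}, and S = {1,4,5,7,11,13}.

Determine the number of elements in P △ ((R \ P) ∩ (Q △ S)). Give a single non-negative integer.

R \ P = {2,6,7,10}
Q △ S = {1,2,3,4,5,6,7,8,9,12,14,15}
(R \ P) ∩ (Q △ S) = {2,6,7}
P △ ((R \ P) ∩ (Q △ S)) = {1,2,3,4,5,6,7,8,9,11,12,13,15,16}
|P △ ((R \ P) ∩ (Q △ S))| = 14

14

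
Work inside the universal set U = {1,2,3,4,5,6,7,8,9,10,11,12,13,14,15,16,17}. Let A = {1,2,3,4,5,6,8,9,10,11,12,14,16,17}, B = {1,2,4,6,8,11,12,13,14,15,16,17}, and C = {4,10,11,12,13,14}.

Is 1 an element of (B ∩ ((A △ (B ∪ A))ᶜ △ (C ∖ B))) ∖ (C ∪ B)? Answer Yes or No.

1 ∈ B and 1 ∈ A, so 1 ∈ B ∪ A
1 ∈ A and 1 ∈ (B ∪ A), so 1 ∉ A △ (B ∪ A)
1 ∈ (A △ (B ∪ A))ᶜ since 1 ∉ (A △ (B ∪ A))
1 ∉ C and 1 ∈ B, so 1 ∉ C ∖ B
1 ∈ (A △ (B ∪ A))ᶜ and 1 ∉ (C ∖ B), so 1 ∈ (A △ (B ∪ A))ᶜ △ (C ∖ B)
1 ∈ B and 1 ∈ ((A △ (B ∪ A))ᶜ △ (C ∖ B)), so 1 ∈ B ∩ ((A △ (B ∪ A))ᶜ △ (C ∖ B))
1 ∉ C and 1 ∈ B, so 1 ∈ C ∪ B
1 ∈ (B ∩ ((A △ (B ∪ A))ᶜ △ (C ∖ B))) and 1 ∈ (C ∪ B), so 1 ∉ (B ∩ ((A △ (B ∪ A))ᶜ △ (C ∖ B))) ∖ (C ∪ B)

No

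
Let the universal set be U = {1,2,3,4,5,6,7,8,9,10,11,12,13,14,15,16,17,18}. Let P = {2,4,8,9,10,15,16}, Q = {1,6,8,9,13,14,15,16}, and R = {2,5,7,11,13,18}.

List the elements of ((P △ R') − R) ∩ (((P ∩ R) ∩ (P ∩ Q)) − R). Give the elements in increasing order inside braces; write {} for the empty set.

{}

R' = {1,3,4,6,8,9,10,12,14,15,16,17}
P △ R' = {1,2,3,6,12,14,17}
(P △ R') − R = {1,3,6,12,14,17}
P ∩ R = {2}
P ∩ Q = {8,9,15,16}
(P ∩ R) ∩ (P ∩ Q) = {}
((P ∩ R) ∩ (P ∩ Q)) − R = {}
((P △ R') − R) ∩ (((P ∩ R) ∩ (P ∩ Q)) − R) = {}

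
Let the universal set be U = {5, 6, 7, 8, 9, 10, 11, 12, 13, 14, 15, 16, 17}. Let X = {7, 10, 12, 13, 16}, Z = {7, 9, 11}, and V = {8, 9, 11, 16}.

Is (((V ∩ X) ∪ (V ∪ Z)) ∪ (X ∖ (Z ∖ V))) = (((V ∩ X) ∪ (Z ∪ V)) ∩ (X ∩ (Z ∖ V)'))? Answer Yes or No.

No

V ∩ X = {16}
V ∪ Z = {7, 8, 9, 11, 16}
(V ∩ X) ∪ (V ∪ Z) = {7, 8, 9, 11, 16}
Z ∖ V = {7}
X ∖ (Z ∖ V) = {10, 12, 13, 16}
((V ∩ X) ∪ (V ∪ Z)) ∪ (X ∖ (Z ∖ V)) = {7, 8, 9, 10, 11, 12, 13, 16}
Z ∪ V = {7, 8, 9, 11, 16}
(V ∩ X) ∪ (Z ∪ V) = {7, 8, 9, 11, 16}
(Z ∖ V)' = {5, 6, 8, 9, 10, 11, 12, 13, 14, 15, 16, 17}
X ∩ (Z ∖ V)' = {10, 12, 13, 16}
((V ∩ X) ∪ (Z ∪ V)) ∩ (X ∩ (Z ∖ V)') = {16}
7 ∈ ((V ∩ X) ∪ (V ∪ Z)) ∪ (X ∖ (Z ∖ V)) but 7 ∉ ((V ∩ X) ∪ (Z ∪ V)) ∩ (X ∩ (Z ∖ V)'), so they differ.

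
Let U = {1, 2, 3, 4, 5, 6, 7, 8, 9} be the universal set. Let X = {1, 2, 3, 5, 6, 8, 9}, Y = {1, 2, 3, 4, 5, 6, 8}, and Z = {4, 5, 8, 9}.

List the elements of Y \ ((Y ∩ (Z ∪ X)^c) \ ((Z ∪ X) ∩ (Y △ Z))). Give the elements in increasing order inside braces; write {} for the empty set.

{1, 2, 3, 4, 5, 6, 8}

Z ∪ X = {1, 2, 3, 4, 5, 6, 8, 9}
(Z ∪ X)^c = {7}
Y ∩ (Z ∪ X)^c = {}
Y △ Z = {1, 2, 3, 6, 9}
(Z ∪ X) ∩ (Y △ Z) = {1, 2, 3, 6, 9}
(Y ∩ (Z ∪ X)^c) \ ((Z ∪ X) ∩ (Y △ Z)) = {}
Y \ ((Y ∩ (Z ∪ X)^c) \ ((Z ∪ X) ∩ (Y △ Z))) = {1, 2, 3, 4, 5, 6, 8}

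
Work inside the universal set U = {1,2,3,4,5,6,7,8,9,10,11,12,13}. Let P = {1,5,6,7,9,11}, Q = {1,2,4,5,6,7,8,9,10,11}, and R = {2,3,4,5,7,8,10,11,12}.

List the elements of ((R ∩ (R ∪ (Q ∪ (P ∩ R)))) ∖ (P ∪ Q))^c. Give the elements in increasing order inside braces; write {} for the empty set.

P ∩ R = {5,7,11}
Q ∪ (P ∩ R) = {1,2,4,5,6,7,8,9,10,11}
R ∪ (Q ∪ (P ∩ R)) = {1,2,3,4,5,6,7,8,9,10,11,12}
R ∩ (R ∪ (Q ∪ (P ∩ R))) = {2,3,4,5,7,8,10,11,12}
P ∪ Q = {1,2,4,5,6,7,8,9,10,11}
(R ∩ (R ∪ (Q ∪ (P ∩ R)))) ∖ (P ∪ Q) = {3,12}
((R ∩ (R ∪ (Q ∪ (P ∩ R)))) ∖ (P ∪ Q))^c = {1,2,4,5,6,7,8,9,10,11,13}

{1,2,4,5,6,7,8,9,10,11,13}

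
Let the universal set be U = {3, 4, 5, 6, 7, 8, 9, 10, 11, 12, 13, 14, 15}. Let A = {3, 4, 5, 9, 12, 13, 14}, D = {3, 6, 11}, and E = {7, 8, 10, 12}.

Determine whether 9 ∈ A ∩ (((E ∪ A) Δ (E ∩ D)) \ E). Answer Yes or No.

Yes

9 ∉ E and 9 ∈ A, so 9 ∈ E ∪ A
9 ∉ E and 9 ∉ D, so 9 ∉ E ∩ D
9 ∈ (E ∪ A) and 9 ∉ (E ∩ D), so 9 ∈ (E ∪ A) Δ (E ∩ D)
9 ∈ ((E ∪ A) Δ (E ∩ D)) and 9 ∉ E, so 9 ∈ ((E ∪ A) Δ (E ∩ D)) \ E
9 ∈ A and 9 ∈ (((E ∪ A) Δ (E ∩ D)) \ E), so 9 ∈ A ∩ (((E ∪ A) Δ (E ∩ D)) \ E)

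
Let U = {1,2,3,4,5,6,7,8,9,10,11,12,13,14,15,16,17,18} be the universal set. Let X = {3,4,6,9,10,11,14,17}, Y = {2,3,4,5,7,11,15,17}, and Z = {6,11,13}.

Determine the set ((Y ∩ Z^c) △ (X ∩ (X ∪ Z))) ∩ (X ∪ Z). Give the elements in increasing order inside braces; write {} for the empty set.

{6,9,10,11,14}

Z^c = {1,2,3,4,5,7,8,9,10,12,14,15,16,17,18}
Y ∩ Z^c = {2,3,4,5,7,15,17}
X ∪ Z = {3,4,6,9,10,11,13,14,17}
X ∩ (X ∪ Z) = {3,4,6,9,10,11,14,17}
(Y ∩ Z^c) △ (X ∩ (X ∪ Z)) = {2,5,6,7,9,10,11,14,15}
((Y ∩ Z^c) △ (X ∩ (X ∪ Z))) ∩ (X ∪ Z) = {6,9,10,11,14}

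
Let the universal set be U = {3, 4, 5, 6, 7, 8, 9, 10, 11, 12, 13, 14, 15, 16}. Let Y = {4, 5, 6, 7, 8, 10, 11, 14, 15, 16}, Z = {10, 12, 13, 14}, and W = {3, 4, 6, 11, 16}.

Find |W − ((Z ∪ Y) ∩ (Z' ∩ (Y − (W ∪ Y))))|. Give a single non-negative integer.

5

Z ∪ Y = {4, 5, 6, 7, 8, 10, 11, 12, 13, 14, 15, 16}
Z' = {3, 4, 5, 6, 7, 8, 9, 11, 15, 16}
W ∪ Y = {3, 4, 5, 6, 7, 8, 10, 11, 14, 15, 16}
Y − (W ∪ Y) = {}
Z' ∩ (Y − (W ∪ Y)) = {}
(Z ∪ Y) ∩ (Z' ∩ (Y − (W ∪ Y))) = {}
W − ((Z ∪ Y) ∩ (Z' ∩ (Y − (W ∪ Y)))) = {3, 4, 6, 11, 16}
|W − ((Z ∪ Y) ∩ (Z' ∩ (Y − (W ∪ Y))))| = 5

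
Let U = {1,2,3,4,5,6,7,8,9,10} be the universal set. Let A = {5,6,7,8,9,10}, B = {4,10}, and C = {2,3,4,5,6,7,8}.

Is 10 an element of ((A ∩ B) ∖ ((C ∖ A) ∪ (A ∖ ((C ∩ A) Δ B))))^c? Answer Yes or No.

No

10 ∈ A and 10 ∈ B, so 10 ∈ A ∩ B
10 ∉ C and 10 ∈ A, so 10 ∉ C ∖ A
10 ∉ C and 10 ∈ A, so 10 ∉ C ∩ A
10 ∉ (C ∩ A) and 10 ∈ B, so 10 ∈ (C ∩ A) Δ B
10 ∈ A and 10 ∈ ((C ∩ A) Δ B), so 10 ∉ A ∖ ((C ∩ A) Δ B)
10 ∉ (C ∖ A) and 10 ∉ (A ∖ ((C ∩ A) Δ B)), so 10 ∉ (C ∖ A) ∪ (A ∖ ((C ∩ A) Δ B))
10 ∈ (A ∩ B) and 10 ∉ ((C ∖ A) ∪ (A ∖ ((C ∩ A) Δ B))), so 10 ∈ (A ∩ B) ∖ ((C ∖ A) ∪ (A ∖ ((C ∩ A) Δ B)))
10 ∉ ((A ∩ B) ∖ ((C ∖ A) ∪ (A ∖ ((C ∩ A) Δ B))))^c since 10 ∈ ((A ∩ B) ∖ ((C ∖ A) ∪ (A ∖ ((C ∩ A) Δ B))))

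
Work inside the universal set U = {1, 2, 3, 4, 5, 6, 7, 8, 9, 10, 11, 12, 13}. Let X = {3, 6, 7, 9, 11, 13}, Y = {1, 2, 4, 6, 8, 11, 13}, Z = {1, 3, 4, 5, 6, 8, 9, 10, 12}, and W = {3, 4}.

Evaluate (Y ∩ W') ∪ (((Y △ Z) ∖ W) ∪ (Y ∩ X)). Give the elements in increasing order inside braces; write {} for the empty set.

W' = {1, 2, 5, 6, 7, 8, 9, 10, 11, 12, 13}
Y ∩ W' = {1, 2, 6, 8, 11, 13}
Y △ Z = {2, 3, 5, 9, 10, 11, 12, 13}
(Y △ Z) ∖ W = {2, 5, 9, 10, 11, 12, 13}
Y ∩ X = {6, 11, 13}
((Y △ Z) ∖ W) ∪ (Y ∩ X) = {2, 5, 6, 9, 10, 11, 12, 13}
(Y ∩ W') ∪ (((Y △ Z) ∖ W) ∪ (Y ∩ X)) = {1, 2, 5, 6, 8, 9, 10, 11, 12, 13}

{1, 2, 5, 6, 8, 9, 10, 11, 12, 13}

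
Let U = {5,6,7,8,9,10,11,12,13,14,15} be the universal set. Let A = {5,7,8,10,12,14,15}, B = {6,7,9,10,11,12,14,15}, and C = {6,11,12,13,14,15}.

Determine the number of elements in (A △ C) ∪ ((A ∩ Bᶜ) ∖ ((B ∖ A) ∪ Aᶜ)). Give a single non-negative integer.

A △ C = {5,6,7,8,10,11,13}
Bᶜ = {5,8,13}
A ∩ Bᶜ = {5,8}
B ∖ A = {6,9,11}
Aᶜ = {6,9,11,13}
(B ∖ A) ∪ Aᶜ = {6,9,11,13}
(A ∩ Bᶜ) ∖ ((B ∖ A) ∪ Aᶜ) = {5,8}
(A △ C) ∪ ((A ∩ Bᶜ) ∖ ((B ∖ A) ∪ Aᶜ)) = {5,6,7,8,10,11,13}
|(A △ C) ∪ ((A ∩ Bᶜ) ∖ ((B ∖ A) ∪ Aᶜ))| = 7

7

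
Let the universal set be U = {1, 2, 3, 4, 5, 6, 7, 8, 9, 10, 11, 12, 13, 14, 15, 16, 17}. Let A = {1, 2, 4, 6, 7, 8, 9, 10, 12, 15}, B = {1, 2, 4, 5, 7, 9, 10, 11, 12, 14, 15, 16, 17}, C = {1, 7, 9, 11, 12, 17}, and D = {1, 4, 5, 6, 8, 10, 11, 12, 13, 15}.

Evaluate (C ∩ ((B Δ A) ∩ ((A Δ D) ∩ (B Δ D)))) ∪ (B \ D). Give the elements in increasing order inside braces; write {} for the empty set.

{2, 7, 9, 14, 16, 17}

B Δ A = {5, 6, 8, 11, 14, 16, 17}
A Δ D = {2, 5, 7, 9, 11, 13}
B Δ D = {2, 6, 7, 8, 9, 13, 14, 16, 17}
(A Δ D) ∩ (B Δ D) = {2, 7, 9, 13}
(B Δ A) ∩ ((A Δ D) ∩ (B Δ D)) = {}
C ∩ ((B Δ A) ∩ ((A Δ D) ∩ (B Δ D))) = {}
B \ D = {2, 7, 9, 14, 16, 17}
(C ∩ ((B Δ A) ∩ ((A Δ D) ∩ (B Δ D)))) ∪ (B \ D) = {2, 7, 9, 14, 16, 17}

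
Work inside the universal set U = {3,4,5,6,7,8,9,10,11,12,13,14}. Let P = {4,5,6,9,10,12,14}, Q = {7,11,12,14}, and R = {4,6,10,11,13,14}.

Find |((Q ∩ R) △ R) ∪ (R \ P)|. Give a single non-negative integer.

Q ∩ R = {11,14}
(Q ∩ R) △ R = {4,6,10,13}
R \ P = {11,13}
((Q ∩ R) △ R) ∪ (R \ P) = {4,6,10,11,13}
|((Q ∩ R) △ R) ∪ (R \ P)| = 5

5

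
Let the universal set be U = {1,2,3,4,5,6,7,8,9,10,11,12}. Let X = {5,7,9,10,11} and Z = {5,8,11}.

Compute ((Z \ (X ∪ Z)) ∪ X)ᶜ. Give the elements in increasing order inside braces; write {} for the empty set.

{1,2,3,4,6,8,12}

X ∪ Z = {5,7,8,9,10,11}
Z \ (X ∪ Z) = {}
(Z \ (X ∪ Z)) ∪ X = {5,7,9,10,11}
((Z \ (X ∪ Z)) ∪ X)ᶜ = {1,2,3,4,6,8,12}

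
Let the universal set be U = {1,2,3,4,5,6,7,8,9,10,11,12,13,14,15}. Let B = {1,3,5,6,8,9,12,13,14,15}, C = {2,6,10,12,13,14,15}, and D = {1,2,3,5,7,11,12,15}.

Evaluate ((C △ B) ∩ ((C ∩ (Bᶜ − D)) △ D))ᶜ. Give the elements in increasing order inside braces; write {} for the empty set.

C △ B = {1,2,3,5,8,9,10}
Bᶜ = {2,4,7,10,11}
Bᶜ − D = {4,10}
C ∩ (Bᶜ − D) = {10}
(C ∩ (Bᶜ − D)) △ D = {1,2,3,5,7,10,11,12,15}
(C △ B) ∩ ((C ∩ (Bᶜ − D)) △ D) = {1,2,3,5,10}
((C △ B) ∩ ((C ∩ (Bᶜ − D)) △ D))ᶜ = {4,6,7,8,9,11,12,13,14,15}

{4,6,7,8,9,11,12,13,14,15}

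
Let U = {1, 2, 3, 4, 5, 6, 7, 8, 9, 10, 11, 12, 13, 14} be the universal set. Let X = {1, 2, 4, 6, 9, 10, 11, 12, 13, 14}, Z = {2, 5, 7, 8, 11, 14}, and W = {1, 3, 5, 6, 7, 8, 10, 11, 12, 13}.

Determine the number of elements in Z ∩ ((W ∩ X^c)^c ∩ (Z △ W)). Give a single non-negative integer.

X^c = {3, 5, 7, 8}
W ∩ X^c = {3, 5, 7, 8}
(W ∩ X^c)^c = {1, 2, 4, 6, 9, 10, 11, 12, 13, 14}
Z △ W = {1, 2, 3, 6, 10, 12, 13, 14}
(W ∩ X^c)^c ∩ (Z △ W) = {1, 2, 6, 10, 12, 13, 14}
Z ∩ ((W ∩ X^c)^c ∩ (Z △ W)) = {2, 14}
|Z ∩ ((W ∩ X^c)^c ∩ (Z △ W))| = 2

2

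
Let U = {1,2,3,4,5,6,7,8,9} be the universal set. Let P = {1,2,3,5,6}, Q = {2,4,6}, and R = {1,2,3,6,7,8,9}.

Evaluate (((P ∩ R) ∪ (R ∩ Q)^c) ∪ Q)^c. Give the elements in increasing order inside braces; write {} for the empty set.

{}

P ∩ R = {1,2,3,6}
R ∩ Q = {2,6}
(R ∩ Q)^c = {1,3,4,5,7,8,9}
(P ∩ R) ∪ (R ∩ Q)^c = {1,2,3,4,5,6,7,8,9}
((P ∩ R) ∪ (R ∩ Q)^c) ∪ Q = {1,2,3,4,5,6,7,8,9}
(((P ∩ R) ∪ (R ∩ Q)^c) ∪ Q)^c = {}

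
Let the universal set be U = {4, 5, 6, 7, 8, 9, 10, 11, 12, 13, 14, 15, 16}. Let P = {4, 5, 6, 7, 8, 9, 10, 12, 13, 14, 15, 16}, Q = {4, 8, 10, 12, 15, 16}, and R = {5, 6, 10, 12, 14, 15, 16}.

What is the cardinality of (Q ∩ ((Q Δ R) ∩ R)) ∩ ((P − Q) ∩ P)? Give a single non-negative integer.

Q Δ R = {4, 5, 6, 8, 14}
(Q Δ R) ∩ R = {5, 6, 14}
Q ∩ ((Q Δ R) ∩ R) = {}
P − Q = {5, 6, 7, 9, 13, 14}
(P − Q) ∩ P = {5, 6, 7, 9, 13, 14}
(Q ∩ ((Q Δ R) ∩ R)) ∩ ((P − Q) ∩ P) = {}
|(Q ∩ ((Q Δ R) ∩ R)) ∩ ((P − Q) ∩ P)| = 0

0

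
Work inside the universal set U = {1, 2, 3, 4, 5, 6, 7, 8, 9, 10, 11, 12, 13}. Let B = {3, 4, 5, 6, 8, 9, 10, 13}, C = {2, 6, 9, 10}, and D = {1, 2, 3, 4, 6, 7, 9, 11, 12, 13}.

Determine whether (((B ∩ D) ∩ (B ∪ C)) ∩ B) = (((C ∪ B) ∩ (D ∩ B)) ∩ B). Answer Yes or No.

B ∩ D = {3, 4, 6, 9, 13}
B ∪ C = {2, 3, 4, 5, 6, 8, 9, 10, 13}
(B ∩ D) ∩ (B ∪ C) = {3, 4, 6, 9, 13}
((B ∩ D) ∩ (B ∪ C)) ∩ B = {3, 4, 6, 9, 13}
C ∪ B = {2, 3, 4, 5, 6, 8, 9, 10, 13}
D ∩ B = {3, 4, 6, 9, 13}
(C ∪ B) ∩ (D ∩ B) = {3, 4, 6, 9, 13}
((C ∪ B) ∩ (D ∩ B)) ∩ B = {3, 4, 6, 9, 13}
Both equal {3, 4, 6, 9, 13}, so ((B ∩ D) ∩ (B ∪ C)) ∩ B = ((C ∪ B) ∩ (D ∩ B)) ∩ B.

Yes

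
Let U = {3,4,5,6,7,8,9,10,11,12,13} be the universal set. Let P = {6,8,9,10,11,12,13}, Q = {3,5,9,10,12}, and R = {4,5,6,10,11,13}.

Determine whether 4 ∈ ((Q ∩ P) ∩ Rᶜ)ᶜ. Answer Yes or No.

4 ∉ Q and 4 ∉ P, so 4 ∉ Q ∩ P
4 ∈ R, so 4 ∉ Rᶜ
4 ∉ (Q ∩ P) and 4 ∉ Rᶜ, so 4 ∉ (Q ∩ P) ∩ Rᶜ
4 ∈ ((Q ∩ P) ∩ Rᶜ)ᶜ since 4 ∉ ((Q ∩ P) ∩ Rᶜ)

Yes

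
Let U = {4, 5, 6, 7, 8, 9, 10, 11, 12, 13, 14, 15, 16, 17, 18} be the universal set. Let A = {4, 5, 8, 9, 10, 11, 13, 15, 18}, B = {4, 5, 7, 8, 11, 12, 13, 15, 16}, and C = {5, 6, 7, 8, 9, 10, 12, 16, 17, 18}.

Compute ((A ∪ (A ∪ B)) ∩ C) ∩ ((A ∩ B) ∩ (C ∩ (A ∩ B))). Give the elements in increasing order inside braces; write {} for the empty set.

A ∪ B = {4, 5, 7, 8, 9, 10, 11, 12, 13, 15, 16, 18}
A ∪ (A ∪ B) = {4, 5, 7, 8, 9, 10, 11, 12, 13, 15, 16, 18}
(A ∪ (A ∪ B)) ∩ C = {5, 7, 8, 9, 10, 12, 16, 18}
A ∩ B = {4, 5, 8, 11, 13, 15}
C ∩ (A ∩ B) = {5, 8}
(A ∩ B) ∩ (C ∩ (A ∩ B)) = {5, 8}
((A ∪ (A ∪ B)) ∩ C) ∩ ((A ∩ B) ∩ (C ∩ (A ∩ B))) = {5, 8}

{5, 8}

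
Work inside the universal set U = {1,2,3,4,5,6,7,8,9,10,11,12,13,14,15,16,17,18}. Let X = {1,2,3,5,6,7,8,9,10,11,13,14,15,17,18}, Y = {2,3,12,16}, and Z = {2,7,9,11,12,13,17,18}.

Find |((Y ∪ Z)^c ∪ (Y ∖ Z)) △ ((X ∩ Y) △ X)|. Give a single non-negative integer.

Y ∪ Z = {2,3,7,9,11,12,13,16,17,18}
(Y ∪ Z)^c = {1,4,5,6,8,10,14,15}
Y ∖ Z = {3,16}
(Y ∪ Z)^c ∪ (Y ∖ Z) = {1,3,4,5,6,8,10,14,15,16}
X ∩ Y = {2,3}
(X ∩ Y) △ X = {1,5,6,7,8,9,10,11,13,14,15,17,18}
((Y ∪ Z)^c ∪ (Y ∖ Z)) △ ((X ∩ Y) △ X) = {3,4,7,9,11,13,16,17,18}
|((Y ∪ Z)^c ∪ (Y ∖ Z)) △ ((X ∩ Y) △ X)| = 9

9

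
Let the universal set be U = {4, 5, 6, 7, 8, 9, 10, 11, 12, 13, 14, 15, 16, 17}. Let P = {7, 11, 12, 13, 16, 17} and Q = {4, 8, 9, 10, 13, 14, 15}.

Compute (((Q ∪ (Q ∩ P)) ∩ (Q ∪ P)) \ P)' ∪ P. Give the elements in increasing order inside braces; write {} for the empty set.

Q ∩ P = {13}
Q ∪ (Q ∩ P) = {4, 8, 9, 10, 13, 14, 15}
Q ∪ P = {4, 7, 8, 9, 10, 11, 12, 13, 14, 15, 16, 17}
(Q ∪ (Q ∩ P)) ∩ (Q ∪ P) = {4, 8, 9, 10, 13, 14, 15}
((Q ∪ (Q ∩ P)) ∩ (Q ∪ P)) \ P = {4, 8, 9, 10, 14, 15}
(((Q ∪ (Q ∩ P)) ∩ (Q ∪ P)) \ P)' = {5, 6, 7, 11, 12, 13, 16, 17}
(((Q ∪ (Q ∩ P)) ∩ (Q ∪ P)) \ P)' ∪ P = {5, 6, 7, 11, 12, 13, 16, 17}

{5, 6, 7, 11, 12, 13, 16, 17}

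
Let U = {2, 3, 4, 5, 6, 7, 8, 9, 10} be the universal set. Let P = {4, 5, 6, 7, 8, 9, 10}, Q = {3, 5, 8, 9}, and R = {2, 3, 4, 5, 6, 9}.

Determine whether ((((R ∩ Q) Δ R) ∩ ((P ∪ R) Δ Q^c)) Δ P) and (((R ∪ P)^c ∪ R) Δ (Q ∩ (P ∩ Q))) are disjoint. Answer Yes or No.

No

R ∩ Q = {3, 5, 9}
(R ∩ Q) Δ R = {2, 4, 6}
P ∪ R = {2, 3, 4, 5, 6, 7, 8, 9, 10}
Q^c = {2, 4, 6, 7, 10}
(P ∪ R) Δ Q^c = {3, 5, 8, 9}
((R ∩ Q) Δ R) ∩ ((P ∪ R) Δ Q^c) = {}
(((R ∩ Q) Δ R) ∩ ((P ∪ R) Δ Q^c)) Δ P = {4, 5, 6, 7, 8, 9, 10}
R ∪ P = {2, 3, 4, 5, 6, 7, 8, 9, 10}
(R ∪ P)^c = {}
(R ∪ P)^c ∪ R = {2, 3, 4, 5, 6, 9}
P ∩ Q = {5, 8, 9}
Q ∩ (P ∩ Q) = {5, 8, 9}
((R ∪ P)^c ∪ R) Δ (Q ∩ (P ∩ Q)) = {2, 3, 4, 6, 8}
4 lies in both, so they are not disjoint.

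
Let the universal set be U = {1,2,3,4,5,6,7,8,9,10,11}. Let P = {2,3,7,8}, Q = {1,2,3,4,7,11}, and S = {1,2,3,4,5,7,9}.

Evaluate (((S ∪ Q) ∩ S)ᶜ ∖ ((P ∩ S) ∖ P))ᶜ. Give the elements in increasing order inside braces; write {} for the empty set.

S ∪ Q = {1,2,3,4,5,7,9,11}
(S ∪ Q) ∩ S = {1,2,3,4,5,7,9}
((S ∪ Q) ∩ S)ᶜ = {6,8,10,11}
P ∩ S = {2,3,7}
(P ∩ S) ∖ P = {}
((S ∪ Q) ∩ S)ᶜ ∖ ((P ∩ S) ∖ P) = {6,8,10,11}
(((S ∪ Q) ∩ S)ᶜ ∖ ((P ∩ S) ∖ P))ᶜ = {1,2,3,4,5,7,9}

{1,2,3,4,5,7,9}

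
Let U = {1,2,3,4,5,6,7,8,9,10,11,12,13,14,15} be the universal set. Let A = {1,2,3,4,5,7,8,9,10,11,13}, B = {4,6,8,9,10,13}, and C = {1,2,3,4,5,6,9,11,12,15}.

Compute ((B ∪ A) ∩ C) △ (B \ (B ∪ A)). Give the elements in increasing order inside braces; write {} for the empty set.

{1,2,3,4,5,6,9,11}

B ∪ A = {1,2,3,4,5,6,7,8,9,10,11,13}
(B ∪ A) ∩ C = {1,2,3,4,5,6,9,11}
B \ (B ∪ A) = {}
((B ∪ A) ∩ C) △ (B \ (B ∪ A)) = {1,2,3,4,5,6,9,11}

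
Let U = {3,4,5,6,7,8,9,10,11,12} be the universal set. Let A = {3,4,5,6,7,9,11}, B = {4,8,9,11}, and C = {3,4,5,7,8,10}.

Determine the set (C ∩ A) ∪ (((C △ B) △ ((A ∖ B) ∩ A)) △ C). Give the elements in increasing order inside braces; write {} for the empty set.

C ∩ A = {3,4,5,7}
C △ B = {3,5,7,9,10,11}
A ∖ B = {3,5,6,7}
(A ∖ B) ∩ A = {3,5,6,7}
(C △ B) △ ((A ∖ B) ∩ A) = {6,9,10,11}
((C △ B) △ ((A ∖ B) ∩ A)) △ C = {3,4,5,6,7,8,9,11}
(C ∩ A) ∪ (((C △ B) △ ((A ∖ B) ∩ A)) △ C) = {3,4,5,6,7,8,9,11}

{3,4,5,6,7,8,9,11}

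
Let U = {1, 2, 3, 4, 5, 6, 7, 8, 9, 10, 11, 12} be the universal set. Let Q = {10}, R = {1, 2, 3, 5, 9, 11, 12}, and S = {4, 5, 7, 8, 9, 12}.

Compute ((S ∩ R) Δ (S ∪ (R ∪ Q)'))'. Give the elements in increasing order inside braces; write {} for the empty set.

{1, 2, 3, 5, 9, 10, 11, 12}

S ∩ R = {5, 9, 12}
R ∪ Q = {1, 2, 3, 5, 9, 10, 11, 12}
(R ∪ Q)' = {4, 6, 7, 8}
S ∪ (R ∪ Q)' = {4, 5, 6, 7, 8, 9, 12}
(S ∩ R) Δ (S ∪ (R ∪ Q)') = {4, 6, 7, 8}
((S ∩ R) Δ (S ∪ (R ∪ Q)'))' = {1, 2, 3, 5, 9, 10, 11, 12}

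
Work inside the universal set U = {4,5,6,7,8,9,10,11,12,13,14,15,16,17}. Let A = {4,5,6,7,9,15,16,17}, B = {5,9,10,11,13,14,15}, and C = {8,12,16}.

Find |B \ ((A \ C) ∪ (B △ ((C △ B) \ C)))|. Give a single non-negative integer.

4

A \ C = {4,5,6,7,9,15,17}
C △ B = {5,8,9,10,11,12,13,14,15,16}
(C △ B) \ C = {5,9,10,11,13,14,15}
B △ ((C △ B) \ C) = {}
(A \ C) ∪ (B △ ((C △ B) \ C)) = {4,5,6,7,9,15,17}
B \ ((A \ C) ∪ (B △ ((C △ B) \ C))) = {10,11,13,14}
|B \ ((A \ C) ∪ (B △ ((C △ B) \ C)))| = 4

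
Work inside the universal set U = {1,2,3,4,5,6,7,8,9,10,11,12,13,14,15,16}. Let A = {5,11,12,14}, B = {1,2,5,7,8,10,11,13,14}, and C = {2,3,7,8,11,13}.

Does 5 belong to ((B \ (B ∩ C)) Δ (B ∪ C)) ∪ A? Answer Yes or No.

Yes

5 ∈ B and 5 ∉ C, so 5 ∉ B ∩ C
5 ∈ B and 5 ∉ (B ∩ C), so 5 ∈ B \ (B ∩ C)
5 ∈ B and 5 ∉ C, so 5 ∈ B ∪ C
5 ∈ (B \ (B ∩ C)) and 5 ∈ (B ∪ C), so 5 ∉ (B \ (B ∩ C)) Δ (B ∪ C)
5 ∉ ((B \ (B ∩ C)) Δ (B ∪ C)) and 5 ∈ A, so 5 ∈ ((B \ (B ∩ C)) Δ (B ∪ C)) ∪ A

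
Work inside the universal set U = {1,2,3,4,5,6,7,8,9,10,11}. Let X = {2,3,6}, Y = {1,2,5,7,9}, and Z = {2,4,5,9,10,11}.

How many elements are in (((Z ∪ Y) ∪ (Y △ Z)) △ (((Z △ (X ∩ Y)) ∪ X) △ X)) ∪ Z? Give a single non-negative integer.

8

Z ∪ Y = {1,2,4,5,7,9,10,11}
Y △ Z = {1,4,7,10,11}
(Z ∪ Y) ∪ (Y △ Z) = {1,2,4,5,7,9,10,11}
X ∩ Y = {2}
Z △ (X ∩ Y) = {4,5,9,10,11}
(Z △ (X ∩ Y)) ∪ X = {2,3,4,5,6,9,10,11}
((Z △ (X ∩ Y)) ∪ X) △ X = {4,5,9,10,11}
((Z ∪ Y) ∪ (Y △ Z)) △ (((Z △ (X ∩ Y)) ∪ X) △ X) = {1,2,7}
(((Z ∪ Y) ∪ (Y △ Z)) △ (((Z △ (X ∩ Y)) ∪ X) △ X)) ∪ Z = {1,2,4,5,7,9,10,11}
|(((Z ∪ Y) ∪ (Y △ Z)) △ (((Z △ (X ∩ Y)) ∪ X) △ X)) ∪ Z| = 8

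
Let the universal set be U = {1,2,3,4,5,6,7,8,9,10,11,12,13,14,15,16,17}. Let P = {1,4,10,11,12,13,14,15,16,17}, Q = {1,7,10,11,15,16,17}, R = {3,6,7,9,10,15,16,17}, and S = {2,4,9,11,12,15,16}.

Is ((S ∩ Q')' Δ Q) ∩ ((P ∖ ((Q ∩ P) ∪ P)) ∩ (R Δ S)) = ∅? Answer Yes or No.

Yes

Q' = {2,3,4,5,6,8,9,12,13,14}
S ∩ Q' = {2,4,9,12}
(S ∩ Q')' = {1,3,5,6,7,8,10,11,13,14,15,16,17}
(S ∩ Q')' Δ Q = {3,5,6,8,13,14}
Q ∩ P = {1,10,11,15,16,17}
(Q ∩ P) ∪ P = {1,4,10,11,12,13,14,15,16,17}
P ∖ ((Q ∩ P) ∪ P) = {}
R Δ S = {2,3,4,6,7,10,11,12,17}
(P ∖ ((Q ∩ P) ∪ P)) ∩ (R Δ S) = {}
{3,5,6,8,13,14} and {} share no elements.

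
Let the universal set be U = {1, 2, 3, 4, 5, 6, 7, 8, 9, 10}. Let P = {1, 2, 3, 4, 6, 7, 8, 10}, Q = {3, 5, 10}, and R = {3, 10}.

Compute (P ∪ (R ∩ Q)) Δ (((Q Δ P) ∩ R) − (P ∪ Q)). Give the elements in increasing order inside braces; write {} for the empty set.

R ∩ Q = {3, 10}
P ∪ (R ∩ Q) = {1, 2, 3, 4, 6, 7, 8, 10}
Q Δ P = {1, 2, 4, 5, 6, 7, 8}
(Q Δ P) ∩ R = {}
P ∪ Q = {1, 2, 3, 4, 5, 6, 7, 8, 10}
((Q Δ P) ∩ R) − (P ∪ Q) = {}
(P ∪ (R ∩ Q)) Δ (((Q Δ P) ∩ R) − (P ∪ Q)) = {1, 2, 3, 4, 6, 7, 8, 10}

{1, 2, 3, 4, 6, 7, 8, 10}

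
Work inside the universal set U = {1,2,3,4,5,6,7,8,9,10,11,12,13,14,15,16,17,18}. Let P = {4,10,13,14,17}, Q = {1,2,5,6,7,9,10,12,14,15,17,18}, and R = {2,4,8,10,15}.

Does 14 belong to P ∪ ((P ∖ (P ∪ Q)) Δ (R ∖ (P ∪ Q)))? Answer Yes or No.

14 ∈ P and 14 ∈ Q, so 14 ∈ P ∪ Q
14 ∈ P and 14 ∈ (P ∪ Q), so 14 ∉ P ∖ (P ∪ Q)
14 ∈ P and 14 ∈ Q, so 14 ∈ P ∪ Q
14 ∉ R and 14 ∈ (P ∪ Q), so 14 ∉ R ∖ (P ∪ Q)
14 ∉ (P ∖ (P ∪ Q)) and 14 ∉ (R ∖ (P ∪ Q)), so 14 ∉ (P ∖ (P ∪ Q)) Δ (R ∖ (P ∪ Q))
14 ∈ P and 14 ∉ ((P ∖ (P ∪ Q)) Δ (R ∖ (P ∪ Q))), so 14 ∈ P ∪ ((P ∖ (P ∪ Q)) Δ (R ∖ (P ∪ Q)))

Yes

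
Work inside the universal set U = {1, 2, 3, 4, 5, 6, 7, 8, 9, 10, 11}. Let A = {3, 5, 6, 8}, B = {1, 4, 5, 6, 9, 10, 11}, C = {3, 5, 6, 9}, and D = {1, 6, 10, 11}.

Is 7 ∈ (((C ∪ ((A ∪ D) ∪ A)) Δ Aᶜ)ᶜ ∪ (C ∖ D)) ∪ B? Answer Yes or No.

No

7 ∉ A and 7 ∉ D, so 7 ∉ A ∪ D
7 ∉ (A ∪ D) and 7 ∉ A, so 7 ∉ (A ∪ D) ∪ A
7 ∉ C and 7 ∉ ((A ∪ D) ∪ A), so 7 ∉ C ∪ ((A ∪ D) ∪ A)
7 ∉ A, so 7 ∈ Aᶜ
7 ∉ (C ∪ ((A ∪ D) ∪ A)) and 7 ∈ Aᶜ, so 7 ∈ (C ∪ ((A ∪ D) ∪ A)) Δ Aᶜ
7 ∉ ((C ∪ ((A ∪ D) ∪ A)) Δ Aᶜ)ᶜ since 7 ∈ ((C ∪ ((A ∪ D) ∪ A)) Δ Aᶜ)
7 ∉ C and 7 ∉ D, so 7 ∉ C ∖ D
7 ∉ ((C ∪ ((A ∪ D) ∪ A)) Δ Aᶜ)ᶜ and 7 ∉ (C ∖ D), so 7 ∉ ((C ∪ ((A ∪ D) ∪ A)) Δ Aᶜ)ᶜ ∪ (C ∖ D)
7 ∉ (((C ∪ ((A ∪ D) ∪ A)) Δ Aᶜ)ᶜ ∪ (C ∖ D)) and 7 ∉ B, so 7 ∉ (((C ∪ ((A ∪ D) ∪ A)) Δ Aᶜ)ᶜ ∪ (C ∖ D)) ∪ B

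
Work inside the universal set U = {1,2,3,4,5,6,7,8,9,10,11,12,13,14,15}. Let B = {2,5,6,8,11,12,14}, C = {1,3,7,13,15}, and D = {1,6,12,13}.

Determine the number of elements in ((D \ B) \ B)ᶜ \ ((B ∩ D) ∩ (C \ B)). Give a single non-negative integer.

13

D \ B = {1,13}
(D \ B) \ B = {1,13}
((D \ B) \ B)ᶜ = {2,3,4,5,6,7,8,9,10,11,12,14,15}
B ∩ D = {6,12}
C \ B = {1,3,7,13,15}
(B ∩ D) ∩ (C \ B) = {}
((D \ B) \ B)ᶜ \ ((B ∩ D) ∩ (C \ B)) = {2,3,4,5,6,7,8,9,10,11,12,14,15}
|((D \ B) \ B)ᶜ \ ((B ∩ D) ∩ (C \ B))| = 13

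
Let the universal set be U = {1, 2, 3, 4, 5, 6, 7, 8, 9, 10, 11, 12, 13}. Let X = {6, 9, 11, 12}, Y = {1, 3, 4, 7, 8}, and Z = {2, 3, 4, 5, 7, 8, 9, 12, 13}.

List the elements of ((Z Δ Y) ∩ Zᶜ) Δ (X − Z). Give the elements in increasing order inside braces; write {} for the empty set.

Z Δ Y = {1, 2, 5, 9, 12, 13}
Zᶜ = {1, 6, 10, 11}
(Z Δ Y) ∩ Zᶜ = {1}
X − Z = {6, 11}
((Z Δ Y) ∩ Zᶜ) Δ (X − Z) = {1, 6, 11}

{1, 6, 11}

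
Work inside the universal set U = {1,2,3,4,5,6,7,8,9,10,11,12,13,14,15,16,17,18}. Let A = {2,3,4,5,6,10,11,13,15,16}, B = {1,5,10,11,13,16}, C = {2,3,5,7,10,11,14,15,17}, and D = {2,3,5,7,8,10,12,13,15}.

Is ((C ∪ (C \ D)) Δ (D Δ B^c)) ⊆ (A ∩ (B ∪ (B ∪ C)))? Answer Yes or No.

No

C \ D = {11,14,17}
C ∪ (C \ D) = {2,3,5,7,10,11,14,15,17}
B^c = {2,3,4,6,7,8,9,12,14,15,17,18}
D Δ B^c = {4,5,6,9,10,13,14,17,18}
(C ∪ (C \ D)) Δ (D Δ B^c) = {2,3,4,6,7,9,11,13,15,18}
B ∪ C = {1,2,3,5,7,10,11,13,14,15,16,17}
B ∪ (B ∪ C) = {1,2,3,5,7,10,11,13,14,15,16,17}
A ∩ (B ∪ (B ∪ C)) = {2,3,5,10,11,13,15,16}
4 ∈ (C ∪ (C \ D)) Δ (D Δ B^c) but 4 ∉ A ∩ (B ∪ (B ∪ C)), so the inclusion fails.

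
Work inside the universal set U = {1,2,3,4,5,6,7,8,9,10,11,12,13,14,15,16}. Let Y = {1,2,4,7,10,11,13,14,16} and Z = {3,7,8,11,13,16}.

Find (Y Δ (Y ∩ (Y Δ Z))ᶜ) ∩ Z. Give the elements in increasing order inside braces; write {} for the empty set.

Y Δ Z = {1,2,3,4,8,10,14}
Y ∩ (Y Δ Z) = {1,2,4,10,14}
(Y ∩ (Y Δ Z))ᶜ = {3,5,6,7,8,9,11,12,13,15,16}
Y Δ (Y ∩ (Y Δ Z))ᶜ = {1,2,3,4,5,6,8,9,10,12,14,15}
(Y Δ (Y ∩ (Y Δ Z))ᶜ) ∩ Z = {3,8}

{3,8}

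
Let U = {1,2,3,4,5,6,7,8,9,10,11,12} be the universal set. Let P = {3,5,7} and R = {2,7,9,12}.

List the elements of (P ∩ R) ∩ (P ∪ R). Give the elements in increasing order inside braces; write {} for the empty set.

{7}

P ∩ R = {7}
P ∪ R = {2,3,5,7,9,12}
(P ∩ R) ∩ (P ∪ R) = {7}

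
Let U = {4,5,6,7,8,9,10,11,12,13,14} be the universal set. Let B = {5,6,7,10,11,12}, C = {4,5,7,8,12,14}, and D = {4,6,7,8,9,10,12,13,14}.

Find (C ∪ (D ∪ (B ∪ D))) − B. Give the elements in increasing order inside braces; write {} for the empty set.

{4,8,9,13,14}

B ∪ D = {4,5,6,7,8,9,10,11,12,13,14}
D ∪ (B ∪ D) = {4,5,6,7,8,9,10,11,12,13,14}
C ∪ (D ∪ (B ∪ D)) = {4,5,6,7,8,9,10,11,12,13,14}
(C ∪ (D ∪ (B ∪ D))) − B = {4,8,9,13,14}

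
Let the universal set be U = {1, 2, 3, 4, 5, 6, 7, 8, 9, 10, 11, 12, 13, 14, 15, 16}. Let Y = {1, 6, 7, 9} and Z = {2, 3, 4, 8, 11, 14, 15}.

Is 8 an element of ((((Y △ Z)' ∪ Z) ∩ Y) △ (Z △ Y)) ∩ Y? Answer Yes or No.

8 ∉ Y and 8 ∈ Z, so 8 ∈ Y △ Z
8 ∉ (Y △ Z)' since 8 ∈ (Y △ Z)
8 ∉ (Y △ Z)' and 8 ∈ Z, so 8 ∈ (Y △ Z)' ∪ Z
8 ∈ ((Y △ Z)' ∪ Z) and 8 ∉ Y, so 8 ∉ ((Y △ Z)' ∪ Z) ∩ Y
8 ∈ Z and 8 ∉ Y, so 8 ∈ Z △ Y
8 ∉ (((Y △ Z)' ∪ Z) ∩ Y) and 8 ∈ (Z △ Y), so 8 ∈ (((Y △ Z)' ∪ Z) ∩ Y) △ (Z △ Y)
8 ∈ ((((Y △ Z)' ∪ Z) ∩ Y) △ (Z △ Y)) and 8 ∉ Y, so 8 ∉ ((((Y △ Z)' ∪ Z) ∩ Y) △ (Z △ Y)) ∩ Y

No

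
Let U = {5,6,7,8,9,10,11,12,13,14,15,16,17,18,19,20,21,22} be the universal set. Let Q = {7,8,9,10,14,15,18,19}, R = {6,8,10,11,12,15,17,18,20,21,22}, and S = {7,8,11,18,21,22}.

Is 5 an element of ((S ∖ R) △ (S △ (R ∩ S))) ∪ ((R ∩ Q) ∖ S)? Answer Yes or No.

No

5 ∉ S and 5 ∉ R, so 5 ∉ S ∖ R
5 ∉ R and 5 ∉ S, so 5 ∉ R ∩ S
5 ∉ S and 5 ∉ (R ∩ S), so 5 ∉ S △ (R ∩ S)
5 ∉ (S ∖ R) and 5 ∉ (S △ (R ∩ S)), so 5 ∉ (S ∖ R) △ (S △ (R ∩ S))
5 ∉ R and 5 ∉ Q, so 5 ∉ R ∩ Q
5 ∉ (R ∩ Q) and 5 ∉ S, so 5 ∉ (R ∩ Q) ∖ S
5 ∉ ((S ∖ R) △ (S △ (R ∩ S))) and 5 ∉ ((R ∩ Q) ∖ S), so 5 ∉ ((S ∖ R) △ (S △ (R ∩ S))) ∪ ((R ∩ Q) ∖ S)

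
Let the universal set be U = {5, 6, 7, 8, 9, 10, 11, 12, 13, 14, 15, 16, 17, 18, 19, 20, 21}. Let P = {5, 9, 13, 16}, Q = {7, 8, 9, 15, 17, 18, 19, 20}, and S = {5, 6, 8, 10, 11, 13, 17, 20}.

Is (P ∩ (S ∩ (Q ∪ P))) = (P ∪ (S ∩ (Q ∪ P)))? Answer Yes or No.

Q ∪ P = {5, 7, 8, 9, 13, 15, 16, 17, 18, 19, 20}
S ∩ (Q ∪ P) = {5, 8, 13, 17, 20}
P ∩ (S ∩ (Q ∪ P)) = {5, 13}
P ∪ (S ∩ (Q ∪ P)) = {5, 8, 9, 13, 16, 17, 20}
8 ∈ P ∪ (S ∩ (Q ∪ P)) but 8 ∉ P ∩ (S ∩ (Q ∪ P)), so they differ.

No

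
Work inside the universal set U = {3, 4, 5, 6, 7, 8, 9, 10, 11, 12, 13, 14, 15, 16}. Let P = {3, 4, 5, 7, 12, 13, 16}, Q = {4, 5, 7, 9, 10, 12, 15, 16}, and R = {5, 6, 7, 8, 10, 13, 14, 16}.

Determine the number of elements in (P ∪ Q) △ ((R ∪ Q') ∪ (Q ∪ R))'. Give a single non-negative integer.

10

P ∪ Q = {3, 4, 5, 7, 9, 10, 12, 13, 15, 16}
Q' = {3, 6, 8, 11, 13, 14}
R ∪ Q' = {3, 5, 6, 7, 8, 10, 11, 13, 14, 16}
Q ∪ R = {4, 5, 6, 7, 8, 9, 10, 12, 13, 14, 15, 16}
(R ∪ Q') ∪ (Q ∪ R) = {3, 4, 5, 6, 7, 8, 9, 10, 11, 12, 13, 14, 15, 16}
((R ∪ Q') ∪ (Q ∪ R))' = {}
(P ∪ Q) △ ((R ∪ Q') ∪ (Q ∪ R))' = {3, 4, 5, 7, 9, 10, 12, 13, 15, 16}
|(P ∪ Q) △ ((R ∪ Q') ∪ (Q ∪ R))'| = 10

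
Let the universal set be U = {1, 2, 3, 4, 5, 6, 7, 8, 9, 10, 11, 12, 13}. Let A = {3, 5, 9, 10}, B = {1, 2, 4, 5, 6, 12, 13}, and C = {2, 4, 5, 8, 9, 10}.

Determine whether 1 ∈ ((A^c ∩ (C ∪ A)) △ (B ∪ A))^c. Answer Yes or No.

1 ∉ A, so 1 ∈ A^c
1 ∉ C and 1 ∉ A, so 1 ∉ C ∪ A
1 ∈ A^c and 1 ∉ (C ∪ A), so 1 ∉ A^c ∩ (C ∪ A)
1 ∈ B and 1 ∉ A, so 1 ∈ B ∪ A
1 ∉ (A^c ∩ (C ∪ A)) and 1 ∈ (B ∪ A), so 1 ∈ (A^c ∩ (C ∪ A)) △ (B ∪ A)
1 ∉ ((A^c ∩ (C ∪ A)) △ (B ∪ A))^c since 1 ∈ ((A^c ∩ (C ∪ A)) △ (B ∪ A))

No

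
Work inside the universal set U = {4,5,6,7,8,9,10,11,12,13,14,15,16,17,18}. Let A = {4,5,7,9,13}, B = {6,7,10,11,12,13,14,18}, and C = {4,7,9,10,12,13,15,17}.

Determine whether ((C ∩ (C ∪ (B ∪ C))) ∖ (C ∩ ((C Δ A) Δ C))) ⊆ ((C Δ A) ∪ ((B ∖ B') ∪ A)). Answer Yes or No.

Yes

B ∪ C = {4,6,7,9,10,11,12,13,14,15,17,18}
C ∪ (B ∪ C) = {4,6,7,9,10,11,12,13,14,15,17,18}
C ∩ (C ∪ (B ∪ C)) = {4,7,9,10,12,13,15,17}
C Δ A = {5,10,12,15,17}
(C Δ A) Δ C = {4,5,7,9,13}
C ∩ ((C Δ A) Δ C) = {4,7,9,13}
(C ∩ (C ∪ (B ∪ C))) ∖ (C ∩ ((C Δ A) Δ C)) = {10,12,15,17}
B' = {4,5,8,9,15,16,17}
B ∖ B' = {6,7,10,11,12,13,14,18}
(B ∖ B') ∪ A = {4,5,6,7,9,10,11,12,13,14,18}
(C Δ A) ∪ ((B ∖ B') ∪ A) = {4,5,6,7,9,10,11,12,13,14,15,17,18}
Every element of {10,12,15,17} is in {4,5,6,7,9,10,11,12,13,14,15,17,18}, so (C ∩ (C ∪ (B ∪ C))) ∖ (C ∩ ((C Δ A) Δ C)) ⊆ (C Δ A) ∪ ((B ∖ B') ∪ A).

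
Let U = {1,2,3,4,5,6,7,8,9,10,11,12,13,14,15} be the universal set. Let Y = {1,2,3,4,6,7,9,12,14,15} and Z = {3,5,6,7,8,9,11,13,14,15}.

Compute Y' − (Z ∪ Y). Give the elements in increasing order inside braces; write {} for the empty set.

{10}

Y' = {5,8,10,11,13}
Z ∪ Y = {1,2,3,4,5,6,7,8,9,11,12,13,14,15}
Y' − (Z ∪ Y) = {10}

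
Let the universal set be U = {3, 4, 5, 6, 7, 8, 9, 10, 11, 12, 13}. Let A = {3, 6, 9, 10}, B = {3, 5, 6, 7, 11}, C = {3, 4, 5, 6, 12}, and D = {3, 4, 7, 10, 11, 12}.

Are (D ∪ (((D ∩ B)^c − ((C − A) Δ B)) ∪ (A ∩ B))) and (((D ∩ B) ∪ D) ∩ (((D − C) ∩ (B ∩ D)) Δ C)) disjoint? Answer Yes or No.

D ∩ B = {3, 7, 11}
(D ∩ B)^c = {4, 5, 6, 8, 9, 10, 12, 13}
C − A = {4, 5, 12}
(C − A) Δ B = {3, 4, 6, 7, 11, 12}
(D ∩ B)^c − ((C − A) Δ B) = {5, 8, 9, 10, 13}
A ∩ B = {3, 6}
((D ∩ B)^c − ((C − A) Δ B)) ∪ (A ∩ B) = {3, 5, 6, 8, 9, 10, 13}
D ∪ (((D ∩ B)^c − ((C − A) Δ B)) ∪ (A ∩ B)) = {3, 4, 5, 6, 7, 8, 9, 10, 11, 12, 13}
(D ∩ B) ∪ D = {3, 4, 7, 10, 11, 12}
D − C = {7, 10, 11}
B ∩ D = {3, 7, 11}
(D − C) ∩ (B ∩ D) = {7, 11}
((D − C) ∩ (B ∩ D)) Δ C = {3, 4, 5, 6, 7, 11, 12}
((D ∩ B) ∪ D) ∩ (((D − C) ∩ (B ∩ D)) Δ C) = {3, 4, 7, 11, 12}
3 lies in both, so they are not disjoint.

No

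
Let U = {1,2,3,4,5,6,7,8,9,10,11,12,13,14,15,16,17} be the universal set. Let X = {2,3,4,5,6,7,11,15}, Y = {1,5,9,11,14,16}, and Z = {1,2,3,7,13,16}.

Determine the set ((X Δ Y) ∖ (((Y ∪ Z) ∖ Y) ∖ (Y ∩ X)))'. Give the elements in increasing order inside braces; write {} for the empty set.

{2,3,5,7,8,10,11,12,13,17}

X Δ Y = {1,2,3,4,6,7,9,14,15,16}
Y ∪ Z = {1,2,3,5,7,9,11,13,14,16}
(Y ∪ Z) ∖ Y = {2,3,7,13}
Y ∩ X = {5,11}
((Y ∪ Z) ∖ Y) ∖ (Y ∩ X) = {2,3,7,13}
(X Δ Y) ∖ (((Y ∪ Z) ∖ Y) ∖ (Y ∩ X)) = {1,4,6,9,14,15,16}
((X Δ Y) ∖ (((Y ∪ Z) ∖ Y) ∖ (Y ∩ X)))' = {2,3,5,7,8,10,11,12,13,17}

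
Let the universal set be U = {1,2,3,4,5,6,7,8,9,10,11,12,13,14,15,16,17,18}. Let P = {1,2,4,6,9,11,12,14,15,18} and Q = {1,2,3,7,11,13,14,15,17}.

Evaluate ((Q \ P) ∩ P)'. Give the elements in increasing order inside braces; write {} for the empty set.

{1,2,3,4,5,6,7,8,9,10,11,12,13,14,15,16,17,18}

Q \ P = {3,7,13,17}
(Q \ P) ∩ P = {}
((Q \ P) ∩ P)' = {1,2,3,4,5,6,7,8,9,10,11,12,13,14,15,16,17,18}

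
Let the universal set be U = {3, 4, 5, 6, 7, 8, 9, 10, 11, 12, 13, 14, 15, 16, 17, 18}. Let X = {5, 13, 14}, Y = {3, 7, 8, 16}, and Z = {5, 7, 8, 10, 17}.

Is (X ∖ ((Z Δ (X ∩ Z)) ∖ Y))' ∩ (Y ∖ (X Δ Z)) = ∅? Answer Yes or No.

X ∩ Z = {5}
Z Δ (X ∩ Z) = {7, 8, 10, 17}
(Z Δ (X ∩ Z)) ∖ Y = {10, 17}
X ∖ ((Z Δ (X ∩ Z)) ∖ Y) = {5, 13, 14}
(X ∖ ((Z Δ (X ∩ Z)) ∖ Y))' = {3, 4, 6, 7, 8, 9, 10, 11, 12, 15, 16, 17, 18}
X Δ Z = {7, 8, 10, 13, 14, 17}
Y ∖ (X Δ Z) = {3, 16}
3 lies in both, so they are not disjoint.

No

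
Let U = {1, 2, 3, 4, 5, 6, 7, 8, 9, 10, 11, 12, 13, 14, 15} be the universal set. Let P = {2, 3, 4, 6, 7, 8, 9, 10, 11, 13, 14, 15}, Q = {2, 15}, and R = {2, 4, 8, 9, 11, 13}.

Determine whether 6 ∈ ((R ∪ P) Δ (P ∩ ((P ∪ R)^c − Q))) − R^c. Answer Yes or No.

6 ∉ R and 6 ∈ P, so 6 ∈ R ∪ P
6 ∈ P and 6 ∉ R, so 6 ∈ P ∪ R
6 ∉ (P ∪ R)^c since 6 ∈ (P ∪ R)
6 ∉ (P ∪ R)^c and 6 ∉ Q, so 6 ∉ (P ∪ R)^c − Q
6 ∈ P and 6 ∉ ((P ∪ R)^c − Q), so 6 ∉ P ∩ ((P ∪ R)^c − Q)
6 ∈ (R ∪ P) and 6 ∉ (P ∩ ((P ∪ R)^c − Q)), so 6 ∈ (R ∪ P) Δ (P ∩ ((P ∪ R)^c − Q))
6 ∉ R, so 6 ∈ R^c
6 ∈ ((R ∪ P) Δ (P ∩ ((P ∪ R)^c − Q))) and 6 ∈ R^c, so 6 ∉ ((R ∪ P) Δ (P ∩ ((P ∪ R)^c − Q))) − R^c

No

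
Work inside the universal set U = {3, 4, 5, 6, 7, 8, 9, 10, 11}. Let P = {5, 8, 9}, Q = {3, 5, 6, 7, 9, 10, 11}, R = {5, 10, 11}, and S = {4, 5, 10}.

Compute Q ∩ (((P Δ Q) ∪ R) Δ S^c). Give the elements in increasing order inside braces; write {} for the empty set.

{5, 9, 10}

P Δ Q = {3, 6, 7, 8, 10, 11}
(P Δ Q) ∪ R = {3, 5, 6, 7, 8, 10, 11}
S^c = {3, 6, 7, 8, 9, 11}
((P Δ Q) ∪ R) Δ S^c = {5, 9, 10}
Q ∩ (((P Δ Q) ∪ R) Δ S^c) = {5, 9, 10}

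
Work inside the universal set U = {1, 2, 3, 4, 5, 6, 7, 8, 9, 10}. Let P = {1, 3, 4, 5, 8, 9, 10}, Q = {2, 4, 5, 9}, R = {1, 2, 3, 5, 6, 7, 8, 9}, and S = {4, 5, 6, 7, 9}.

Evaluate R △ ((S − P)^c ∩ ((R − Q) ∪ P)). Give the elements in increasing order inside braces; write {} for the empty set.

S − P = {6, 7}
(S − P)^c = {1, 2, 3, 4, 5, 8, 9, 10}
R − Q = {1, 3, 6, 7, 8}
(R − Q) ∪ P = {1, 3, 4, 5, 6, 7, 8, 9, 10}
(S − P)^c ∩ ((R − Q) ∪ P) = {1, 3, 4, 5, 8, 9, 10}
R △ ((S − P)^c ∩ ((R − Q) ∪ P)) = {2, 4, 6, 7, 10}

{2, 4, 6, 7, 10}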